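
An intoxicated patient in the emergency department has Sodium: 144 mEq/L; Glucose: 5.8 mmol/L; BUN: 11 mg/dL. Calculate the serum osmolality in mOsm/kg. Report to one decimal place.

297.7 mOsm/kg

Calculated osmolality = 2·Na + glucose + BUN/2.8
= 2·144 + 5.8 + 11/2.8
= 288 + 5.80 + 3.93
= 297.73 mOsm/kg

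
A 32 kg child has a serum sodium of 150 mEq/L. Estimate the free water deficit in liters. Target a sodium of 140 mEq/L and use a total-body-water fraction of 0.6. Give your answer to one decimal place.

TBW = 0.6 · 32 = 19.2 L
Free water deficit = TBW · (Na/140 − 1)
= 19.2 · (150/140 − 1)
= 19.2 · 0.0714
= 1.37 L

1.4 L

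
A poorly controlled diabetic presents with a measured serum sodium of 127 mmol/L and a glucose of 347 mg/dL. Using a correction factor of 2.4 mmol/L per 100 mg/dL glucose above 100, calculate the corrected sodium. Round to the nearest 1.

133 mmol/L

Corrected Na = measured Na + 2.4 · (glucose − 100)/100
= 127 + 2.4 · (347 − 100)/100
= 127 + 5.9
= 132.9 mmol/L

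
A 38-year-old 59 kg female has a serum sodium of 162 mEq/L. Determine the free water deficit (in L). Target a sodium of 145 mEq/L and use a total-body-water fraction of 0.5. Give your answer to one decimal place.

TBW = 0.5 · 59 = 29.5 L
Free water deficit = TBW · (Na/145 − 1)
= 29.5 · (162/145 − 1)
= 29.5 · 0.1172
= 3.46 L

3.5 L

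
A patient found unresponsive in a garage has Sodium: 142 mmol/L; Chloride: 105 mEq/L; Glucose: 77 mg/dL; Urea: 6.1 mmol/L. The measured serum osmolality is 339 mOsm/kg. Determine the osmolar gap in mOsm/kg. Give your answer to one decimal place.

44.6 mOsm/kg

Calculated osmolality = 2·Na + glucose/18 + urea
= 2·142 + 77/18 + 6.1
= 284 + 4.28 + 6.10
= 294.38 mOsm/kg ≈ 294.4 mOsm/kg
Osmolar gap = measured − calculated = 339 − 294.4 = 44.6 mOsm/kg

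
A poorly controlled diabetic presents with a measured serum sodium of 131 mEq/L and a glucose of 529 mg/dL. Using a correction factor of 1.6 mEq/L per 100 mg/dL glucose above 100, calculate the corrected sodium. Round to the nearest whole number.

138 mEq/L

Corrected Na = measured Na + 1.6 · (glucose − 100)/100
= 131 + 1.6 · (529 − 100)/100
= 131 + 6.9
= 137.9 mEq/L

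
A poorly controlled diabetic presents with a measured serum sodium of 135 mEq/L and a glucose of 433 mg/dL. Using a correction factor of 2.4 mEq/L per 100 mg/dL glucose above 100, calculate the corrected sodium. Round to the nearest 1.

143 mEq/L

Corrected Na = measured Na + 2.4 · (glucose − 100)/100
= 135 + 2.4 · (433 − 100)/100
= 135 + 8
= 143 mEq/L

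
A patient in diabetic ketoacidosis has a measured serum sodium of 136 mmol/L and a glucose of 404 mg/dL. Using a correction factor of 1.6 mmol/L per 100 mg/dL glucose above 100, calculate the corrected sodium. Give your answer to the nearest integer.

141 mmol/L

Corrected Na = measured Na + 1.6 · (glucose − 100)/100
= 136 + 1.6 · (404 − 100)/100
= 136 + 4.9
= 140.9 mmol/L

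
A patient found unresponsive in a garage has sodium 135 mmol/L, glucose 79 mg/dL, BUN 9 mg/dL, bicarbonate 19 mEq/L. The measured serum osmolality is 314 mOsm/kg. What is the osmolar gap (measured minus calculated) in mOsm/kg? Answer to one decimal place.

Calculated osmolality = 2·Na + glucose/18 + BUN/2.8
= 2·135 + 79/18 + 9/2.8
= 270 + 4.39 + 3.21
= 277.6 mOsm/kg ≈ 277.6 mOsm/kg
Osmolar gap = measured − calculated = 314 − 277.6 = 36.4 mOsm/kg

36.4 mOsm/kg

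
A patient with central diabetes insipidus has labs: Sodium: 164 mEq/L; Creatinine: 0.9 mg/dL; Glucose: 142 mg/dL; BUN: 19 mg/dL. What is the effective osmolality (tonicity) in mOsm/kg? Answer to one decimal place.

Effective osmolality excludes urea (freely permeant across cell membranes):
2·Na + glucose/18
= 2·164 + 142/18
= 328 + 7.89
= 335.89 mOsm/kg

335.9 mOsm/kg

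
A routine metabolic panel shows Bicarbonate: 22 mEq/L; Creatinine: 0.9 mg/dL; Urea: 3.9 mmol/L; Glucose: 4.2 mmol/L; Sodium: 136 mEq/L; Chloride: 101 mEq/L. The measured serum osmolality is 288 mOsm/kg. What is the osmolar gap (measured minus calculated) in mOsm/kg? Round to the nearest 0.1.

Calculated osmolality = 2·Na + glucose + urea
= 2·136 + 4.2 + 3.9
= 272 + 4.20 + 3.90
= 280.1 mOsm/kg ≈ 280.1 mOsm/kg
Osmolar gap = measured − calculated = 288 − 280.1 = 7.9 mOsm/kg

7.9 mOsm/kg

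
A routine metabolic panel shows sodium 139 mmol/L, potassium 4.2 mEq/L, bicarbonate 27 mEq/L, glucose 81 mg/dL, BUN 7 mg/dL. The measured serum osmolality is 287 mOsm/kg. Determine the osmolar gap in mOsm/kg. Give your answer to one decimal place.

2.0 mOsm/kg

Calculated osmolality = 2·Na + glucose/18 + BUN/2.8
= 2·139 + 81/18 + 7/2.8
= 278 + 4.50 + 2.50
= 285 mOsm/kg ≈ 285.0 mOsm/kg
Osmolar gap = measured − calculated = 287 − 285.0 = 2.0 mOsm/kg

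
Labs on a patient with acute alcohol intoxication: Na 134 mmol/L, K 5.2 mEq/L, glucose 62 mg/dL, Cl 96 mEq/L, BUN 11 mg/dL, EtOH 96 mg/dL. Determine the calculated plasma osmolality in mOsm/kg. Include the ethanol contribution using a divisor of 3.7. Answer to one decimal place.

301.3 mOsm/kg

Calculated osmolality = 2·Na + glucose/18 + BUN/2.8 + ethanol/3.7
= 2·134 + 62/18 + 11/2.8 + 96/3.7
= 268 + 3.44 + 3.93 + 25.95
= 301.32 mOsm/kg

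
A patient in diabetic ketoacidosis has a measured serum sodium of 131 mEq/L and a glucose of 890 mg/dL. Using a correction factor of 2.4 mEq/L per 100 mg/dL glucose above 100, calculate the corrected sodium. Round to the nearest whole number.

Corrected Na = measured Na + 2.4 · (glucose − 100)/100
= 131 + 2.4 · (890 − 100)/100
= 131 + 19
= 150 mEq/L

150 mEq/L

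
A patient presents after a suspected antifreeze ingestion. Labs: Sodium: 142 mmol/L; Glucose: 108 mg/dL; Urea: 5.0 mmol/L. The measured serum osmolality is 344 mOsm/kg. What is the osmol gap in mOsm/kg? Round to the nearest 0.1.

Calculated osmolality = 2·Na + glucose/18 + urea
= 2·142 + 108/18 + 5
= 284 + 6 + 5
= 295 mOsm/kg ≈ 295.0 mOsm/kg
Osmolar gap = measured − calculated = 344 − 295.0 = 49.0 mOsm/kg

49.0 mOsm/kg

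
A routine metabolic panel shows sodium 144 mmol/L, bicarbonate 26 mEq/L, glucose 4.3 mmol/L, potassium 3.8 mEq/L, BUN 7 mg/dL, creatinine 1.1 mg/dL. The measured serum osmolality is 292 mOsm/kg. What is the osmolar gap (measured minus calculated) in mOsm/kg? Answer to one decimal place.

Calculated osmolality = 2·Na + glucose + BUN/2.8
= 2·144 + 4.3 + 7/2.8
= 288 + 4.30 + 2.50
= 294.8 mOsm/kg ≈ 294.8 mOsm/kg
Osmolar gap = measured − calculated = 292 − 294.8 = -2.8 mOsm/kg

-2.8 mOsm/kg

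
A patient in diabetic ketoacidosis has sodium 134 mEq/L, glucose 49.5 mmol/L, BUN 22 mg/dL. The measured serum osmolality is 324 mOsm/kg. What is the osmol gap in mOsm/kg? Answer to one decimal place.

Calculated osmolality = 2·Na + glucose + BUN/2.8
= 2·134 + 49.5 + 22/2.8
= 268 + 49.50 + 7.86
= 325.36 mOsm/kg ≈ 325.4 mOsm/kg
Osmolar gap = measured − calculated = 324 − 325.4 = -1.4 mOsm/kg

-1.4 mOsm/kg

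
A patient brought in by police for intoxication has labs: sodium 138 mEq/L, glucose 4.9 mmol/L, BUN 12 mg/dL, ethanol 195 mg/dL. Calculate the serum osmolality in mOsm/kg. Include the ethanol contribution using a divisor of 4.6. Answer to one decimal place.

Calculated osmolality = 2·Na + glucose + BUN/2.8 + ethanol/4.6
= 2·138 + 4.9 + 12/2.8 + 195/4.6
= 276 + 4.90 + 4.29 + 42.39
= 327.58 mOsm/kg

327.6 mOsm/kg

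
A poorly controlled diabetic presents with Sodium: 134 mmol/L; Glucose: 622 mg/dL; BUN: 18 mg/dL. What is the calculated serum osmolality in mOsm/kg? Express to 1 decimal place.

Calculated osmolality = 2·Na + glucose/18 + BUN/2.8
= 2·134 + 622/18 + 18/2.8
= 268 + 34.56 + 6.43
= 308.99 mOsm/kg

309.0 mOsm/kg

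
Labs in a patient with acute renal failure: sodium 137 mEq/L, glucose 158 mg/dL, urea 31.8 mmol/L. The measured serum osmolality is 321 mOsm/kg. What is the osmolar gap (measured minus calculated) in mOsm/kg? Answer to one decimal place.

Calculated osmolality = 2·Na + glucose/18 + urea
= 2·137 + 158/18 + 31.8
= 274 + 8.78 + 31.80
= 314.58 mOsm/kg ≈ 314.6 mOsm/kg
Osmolar gap = measured − calculated = 321 − 314.6 = 6.4 mOsm/kg

6.4 mOsm/kg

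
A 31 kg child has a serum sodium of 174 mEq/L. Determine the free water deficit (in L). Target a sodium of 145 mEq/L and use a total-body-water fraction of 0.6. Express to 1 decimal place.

TBW = 0.6 · 31 = 18.6 L
Free water deficit = TBW · (Na/145 − 1)
= 18.6 · (174/145 − 1)
= 18.6 · 0.2
= 3.72 L

3.7 L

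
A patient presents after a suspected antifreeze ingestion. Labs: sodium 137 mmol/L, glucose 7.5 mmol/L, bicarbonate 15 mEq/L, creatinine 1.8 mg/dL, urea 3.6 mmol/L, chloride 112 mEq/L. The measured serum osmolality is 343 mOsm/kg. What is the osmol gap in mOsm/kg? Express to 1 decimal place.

Calculated osmolality = 2·Na + glucose + urea
= 2·137 + 7.5 + 3.6
= 274 + 7.50 + 3.60
= 285.1 mOsm/kg ≈ 285.1 mOsm/kg
Osmolar gap = measured − calculated = 343 − 285.1 = 57.9 mOsm/kg

57.9 mOsm/kg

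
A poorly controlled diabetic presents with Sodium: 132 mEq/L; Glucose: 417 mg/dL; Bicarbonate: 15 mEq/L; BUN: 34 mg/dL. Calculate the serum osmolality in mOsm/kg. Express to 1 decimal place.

Calculated osmolality = 2·Na + glucose/18 + BUN/2.8
= 2·132 + 417/18 + 34/2.8
= 264 + 23.17 + 12.14
= 299.31 mOsm/kg

299.3 mOsm/kg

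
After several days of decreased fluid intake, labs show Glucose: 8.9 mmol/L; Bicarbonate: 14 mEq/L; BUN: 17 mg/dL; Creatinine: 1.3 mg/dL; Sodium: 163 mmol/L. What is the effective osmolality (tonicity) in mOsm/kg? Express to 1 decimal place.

Effective osmolality excludes urea (freely permeant across cell membranes):
2·Na + glucose
= 2·163 + 8.9
= 326 + 8.9
= 334.9 mOsm/kg

334.9 mOsm/kg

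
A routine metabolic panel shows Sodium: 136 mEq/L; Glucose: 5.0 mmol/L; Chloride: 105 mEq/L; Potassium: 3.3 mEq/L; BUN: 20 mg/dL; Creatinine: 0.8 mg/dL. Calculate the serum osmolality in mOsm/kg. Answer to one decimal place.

284.1 mOsm/kg

Calculated osmolality = 2·Na + glucose + BUN/2.8
= 2·136 + 5 + 20/2.8
= 272 + 5 + 7.14
= 284.14 mOsm/kg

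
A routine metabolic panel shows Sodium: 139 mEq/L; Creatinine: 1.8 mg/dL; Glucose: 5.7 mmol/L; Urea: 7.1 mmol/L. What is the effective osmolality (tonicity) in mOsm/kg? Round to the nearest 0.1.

283.7 mOsm/kg

Effective osmolality excludes urea (freely permeant across cell membranes):
2·Na + glucose
= 2·139 + 5.7
= 278 + 5.7
= 283.7 mOsm/kg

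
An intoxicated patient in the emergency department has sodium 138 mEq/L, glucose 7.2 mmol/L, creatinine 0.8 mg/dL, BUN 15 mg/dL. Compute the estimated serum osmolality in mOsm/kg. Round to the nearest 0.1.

288.6 mOsm/kg

Calculated osmolality = 2·Na + glucose + BUN/2.8
= 2·138 + 7.2 + 15/2.8
= 276 + 7.20 + 5.36
= 288.56 mOsm/kg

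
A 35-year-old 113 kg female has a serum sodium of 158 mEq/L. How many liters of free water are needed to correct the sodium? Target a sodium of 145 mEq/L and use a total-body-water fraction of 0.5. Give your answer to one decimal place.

TBW = 0.5 · 113 = 56.5 L
Free water deficit = TBW · (Na/145 − 1)
= 56.5 · (158/145 − 1)
= 56.5 · 0.0897
= 5.07 L

5.1 L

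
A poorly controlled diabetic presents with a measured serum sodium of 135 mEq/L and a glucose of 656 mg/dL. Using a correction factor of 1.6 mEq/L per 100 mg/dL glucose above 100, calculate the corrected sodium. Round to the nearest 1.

144 mEq/L

Corrected Na = measured Na + 1.6 · (glucose − 100)/100
= 135 + 1.6 · (656 − 100)/100
= 135 + 8.9
= 143.9 mEq/L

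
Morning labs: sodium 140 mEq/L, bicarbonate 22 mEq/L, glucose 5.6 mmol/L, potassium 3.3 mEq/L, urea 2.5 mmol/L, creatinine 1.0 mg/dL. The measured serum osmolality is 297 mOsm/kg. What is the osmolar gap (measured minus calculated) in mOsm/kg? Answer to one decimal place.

8.9 mOsm/kg

Calculated osmolality = 2·Na + glucose + urea
= 2·140 + 5.6 + 2.5
= 280 + 5.60 + 2.50
= 288.1 mOsm/kg ≈ 288.1 mOsm/kg
Osmolar gap = measured − calculated = 297 − 288.1 = 8.9 mOsm/kg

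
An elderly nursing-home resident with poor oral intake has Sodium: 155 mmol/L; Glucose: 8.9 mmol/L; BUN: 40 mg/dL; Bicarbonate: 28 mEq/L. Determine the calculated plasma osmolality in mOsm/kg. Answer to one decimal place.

333.2 mOsm/kg

Calculated osmolality = 2·Na + glucose + BUN/2.8
= 2·155 + 8.9 + 40/2.8
= 310 + 8.90 + 14.29
= 333.19 mOsm/kg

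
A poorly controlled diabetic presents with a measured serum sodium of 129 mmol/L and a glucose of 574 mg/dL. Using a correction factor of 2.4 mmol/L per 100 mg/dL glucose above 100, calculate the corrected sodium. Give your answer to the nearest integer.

Corrected Na = measured Na + 2.4 · (glucose − 100)/100
= 129 + 2.4 · (574 − 100)/100
= 129 + 11.4
= 140.4 mmol/L

140 mmol/L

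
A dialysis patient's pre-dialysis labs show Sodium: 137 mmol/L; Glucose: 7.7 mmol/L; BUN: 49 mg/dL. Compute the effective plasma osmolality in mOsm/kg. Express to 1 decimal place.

281.7 mOsm/kg

Effective osmolality excludes urea (freely permeant across cell membranes):
2·Na + glucose
= 2·137 + 7.7
= 274 + 7.7
= 281.7 mOsm/kg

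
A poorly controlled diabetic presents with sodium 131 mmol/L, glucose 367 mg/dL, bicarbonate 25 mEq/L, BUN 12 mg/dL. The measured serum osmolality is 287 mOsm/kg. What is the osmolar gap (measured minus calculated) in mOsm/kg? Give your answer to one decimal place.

0.3 mOsm/kg

Calculated osmolality = 2·Na + glucose/18 + BUN/2.8
= 2·131 + 367/18 + 12/2.8
= 262 + 20.39 + 4.29
= 286.68 mOsm/kg ≈ 286.7 mOsm/kg
Osmolar gap = measured − calculated = 287 − 286.7 = 0.3 mOsm/kg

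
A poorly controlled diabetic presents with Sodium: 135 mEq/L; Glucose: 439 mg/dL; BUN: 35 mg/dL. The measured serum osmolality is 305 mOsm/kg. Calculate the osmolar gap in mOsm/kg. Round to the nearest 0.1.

-1.9 mOsm/kg

Calculated osmolality = 2·Na + glucose/18 + BUN/2.8
= 2·135 + 439/18 + 35/2.8
= 270 + 24.39 + 12.50
= 306.89 mOsm/kg ≈ 306.9 mOsm/kg
Osmolar gap = measured − calculated = 305 − 306.9 = -1.9 mOsm/kg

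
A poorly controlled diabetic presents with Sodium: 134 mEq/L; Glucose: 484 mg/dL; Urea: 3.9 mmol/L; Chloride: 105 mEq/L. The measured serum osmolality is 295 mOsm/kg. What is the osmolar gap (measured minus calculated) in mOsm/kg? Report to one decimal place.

-3.8 mOsm/kg

Calculated osmolality = 2·Na + glucose/18 + urea
= 2·134 + 484/18 + 3.9
= 268 + 26.89 + 3.90
= 298.79 mOsm/kg ≈ 298.8 mOsm/kg
Osmolar gap = measured − calculated = 295 − 298.8 = -3.8 mOsm/kg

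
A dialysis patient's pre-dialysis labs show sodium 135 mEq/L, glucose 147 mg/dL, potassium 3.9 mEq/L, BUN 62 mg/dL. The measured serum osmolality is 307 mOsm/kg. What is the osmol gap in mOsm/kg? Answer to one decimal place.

6.7 mOsm/kg

Calculated osmolality = 2·Na + glucose/18 + BUN/2.8
= 2·135 + 147/18 + 62/2.8
= 270 + 8.17 + 22.14
= 300.31 mOsm/kg ≈ 300.3 mOsm/kg
Osmolar gap = measured − calculated = 307 − 300.3 = 6.7 mOsm/kg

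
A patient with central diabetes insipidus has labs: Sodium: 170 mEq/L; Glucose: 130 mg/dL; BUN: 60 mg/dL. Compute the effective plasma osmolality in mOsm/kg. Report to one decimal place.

347.2 mOsm/kg

Effective osmolality excludes urea (freely permeant across cell membranes):
2·Na + glucose/18
= 2·170 + 130/18
= 340 + 7.22
= 347.22 mOsm/kg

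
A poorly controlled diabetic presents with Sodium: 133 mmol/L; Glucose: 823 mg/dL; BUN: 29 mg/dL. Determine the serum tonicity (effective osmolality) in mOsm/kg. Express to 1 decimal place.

Effective osmolality excludes urea (freely permeant across cell membranes):
2·Na + glucose/18
= 2·133 + 823/18
= 266 + 45.72
= 311.72 mOsm/kg

311.7 mOsm/kg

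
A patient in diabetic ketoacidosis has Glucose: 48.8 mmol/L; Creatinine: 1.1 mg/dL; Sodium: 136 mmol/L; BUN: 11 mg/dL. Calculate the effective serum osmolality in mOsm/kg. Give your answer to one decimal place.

320.8 mOsm/kg

Effective osmolality excludes urea (freely permeant across cell membranes):
2·Na + glucose
= 2·136 + 48.8
= 272 + 48.8
= 320.8 mOsm/kg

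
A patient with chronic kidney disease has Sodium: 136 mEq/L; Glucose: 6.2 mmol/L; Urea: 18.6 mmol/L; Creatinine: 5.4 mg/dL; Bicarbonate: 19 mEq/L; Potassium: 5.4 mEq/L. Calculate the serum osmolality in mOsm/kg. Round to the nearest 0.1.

296.8 mOsm/kg

Calculated osmolality = 2·Na + glucose + urea
= 2·136 + 6.2 + 18.6
= 272 + 6.20 + 18.60
= 296.8 mOsm/kg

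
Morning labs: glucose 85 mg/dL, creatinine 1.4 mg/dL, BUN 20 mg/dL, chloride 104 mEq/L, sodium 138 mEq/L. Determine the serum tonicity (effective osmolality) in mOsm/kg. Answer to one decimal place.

Effective osmolality excludes urea (freely permeant across cell membranes):
2·Na + glucose/18
= 2·138 + 85/18
= 276 + 4.72
= 280.72 mOsm/kg

280.7 mOsm/kg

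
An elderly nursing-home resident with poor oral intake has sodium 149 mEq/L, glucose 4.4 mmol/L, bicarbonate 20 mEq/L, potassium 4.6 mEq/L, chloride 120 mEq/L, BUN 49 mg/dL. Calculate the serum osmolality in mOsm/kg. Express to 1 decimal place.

319.9 mOsm/kg

Calculated osmolality = 2·Na + glucose + BUN/2.8
= 2·149 + 4.4 + 49/2.8
= 298 + 4.40 + 17.50
= 319.9 mOsm/kg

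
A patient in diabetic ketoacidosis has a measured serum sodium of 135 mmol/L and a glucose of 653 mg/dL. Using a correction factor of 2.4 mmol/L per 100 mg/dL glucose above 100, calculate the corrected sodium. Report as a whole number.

148 mmol/L

Corrected Na = measured Na + 2.4 · (glucose − 100)/100
= 135 + 2.4 · (653 − 100)/100
= 135 + 13.3
= 148.3 mmol/L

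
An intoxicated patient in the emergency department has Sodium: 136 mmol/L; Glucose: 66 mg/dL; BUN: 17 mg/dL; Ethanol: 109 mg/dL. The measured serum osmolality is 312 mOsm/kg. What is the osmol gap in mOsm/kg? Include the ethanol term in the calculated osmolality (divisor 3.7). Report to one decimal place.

0.8 mOsm/kg

Calculated osmolality = 2·Na + glucose/18 + BUN/2.8 + ethanol/3.7
= 2·136 + 66/18 + 17/2.8 + 109/3.7
= 272 + 3.67 + 6.07 + 29.46
= 311.2 mOsm/kg ≈ 311.2 mOsm/kg
Osmolar gap = measured − calculated = 312 − 311.2 = 0.8 mOsm/kg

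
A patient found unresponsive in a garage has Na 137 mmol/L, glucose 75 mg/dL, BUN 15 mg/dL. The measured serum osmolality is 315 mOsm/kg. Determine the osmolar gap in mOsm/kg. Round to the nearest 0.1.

31.5 mOsm/kg

Calculated osmolality = 2·Na + glucose/18 + BUN/2.8
= 2·137 + 75/18 + 15/2.8
= 274 + 4.17 + 5.36
= 283.53 mOsm/kg ≈ 283.5 mOsm/kg
Osmolar gap = measured − calculated = 315 − 283.5 = 31.5 mOsm/kg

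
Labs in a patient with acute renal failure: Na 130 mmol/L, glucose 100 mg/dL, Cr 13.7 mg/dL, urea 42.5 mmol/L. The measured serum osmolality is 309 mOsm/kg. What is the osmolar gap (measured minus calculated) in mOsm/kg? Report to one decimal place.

0.9 mOsm/kg

Calculated osmolality = 2·Na + glucose/18 + urea
= 2·130 + 100/18 + 42.5
= 260 + 5.56 + 42.50
= 308.06 mOsm/kg ≈ 308.1 mOsm/kg
Osmolar gap = measured − calculated = 309 − 308.1 = 0.9 mOsm/kg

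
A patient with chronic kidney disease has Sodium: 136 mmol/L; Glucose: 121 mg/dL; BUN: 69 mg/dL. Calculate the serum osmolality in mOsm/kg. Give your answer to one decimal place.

Calculated osmolality = 2·Na + glucose/18 + BUN/2.8
= 2·136 + 121/18 + 69/2.8
= 272 + 6.72 + 24.64
= 303.36 mOsm/kg

303.4 mOsm/kg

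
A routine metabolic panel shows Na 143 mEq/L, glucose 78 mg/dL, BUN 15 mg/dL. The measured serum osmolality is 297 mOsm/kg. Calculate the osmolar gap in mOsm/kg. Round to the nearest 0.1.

1.3 mOsm/kg

Calculated osmolality = 2·Na + glucose/18 + BUN/2.8
= 2·143 + 78/18 + 15/2.8
= 286 + 4.33 + 5.36
= 295.69 mOsm/kg ≈ 295.7 mOsm/kg
Osmolar gap = measured − calculated = 297 − 295.7 = 1.3 mOsm/kg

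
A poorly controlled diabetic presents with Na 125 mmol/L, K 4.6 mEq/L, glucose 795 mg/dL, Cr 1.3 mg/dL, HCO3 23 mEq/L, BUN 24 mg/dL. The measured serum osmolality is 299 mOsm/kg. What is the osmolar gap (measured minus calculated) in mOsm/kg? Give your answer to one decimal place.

Calculated osmolality = 2·Na + glucose/18 + BUN/2.8
= 2·125 + 795/18 + 24/2.8
= 250 + 44.17 + 8.57
= 302.74 mOsm/kg ≈ 302.7 mOsm/kg
Osmolar gap = measured − calculated = 299 − 302.7 = -3.7 mOsm/kg

-3.7 mOsm/kg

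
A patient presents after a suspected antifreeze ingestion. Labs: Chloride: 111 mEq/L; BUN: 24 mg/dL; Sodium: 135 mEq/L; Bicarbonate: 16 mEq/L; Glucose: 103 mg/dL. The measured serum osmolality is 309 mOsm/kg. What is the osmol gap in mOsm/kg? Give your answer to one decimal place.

24.7 mOsm/kg

Calculated osmolality = 2·Na + glucose/18 + BUN/2.8
= 2·135 + 103/18 + 24/2.8
= 270 + 5.72 + 8.57
= 284.29 mOsm/kg ≈ 284.3 mOsm/kg
Osmolar gap = measured − calculated = 309 − 284.3 = 24.7 mOsm/kg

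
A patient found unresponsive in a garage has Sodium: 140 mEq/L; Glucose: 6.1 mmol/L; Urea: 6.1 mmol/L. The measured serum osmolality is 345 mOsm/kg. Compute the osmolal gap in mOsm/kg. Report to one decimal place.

52.8 mOsm/kg

Calculated osmolality = 2·Na + glucose + urea
= 2·140 + 6.1 + 6.1
= 280 + 6.10 + 6.10
= 292.2 mOsm/kg ≈ 292.2 mOsm/kg
Osmolar gap = measured − calculated = 345 − 292.2 = 52.8 mOsm/kg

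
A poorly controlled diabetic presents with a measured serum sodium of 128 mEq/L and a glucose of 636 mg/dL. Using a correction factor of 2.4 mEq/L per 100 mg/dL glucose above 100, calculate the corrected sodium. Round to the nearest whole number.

141 mEq/L

Corrected Na = measured Na + 2.4 · (glucose − 100)/100
= 128 + 2.4 · (636 − 100)/100
= 128 + 12.9
= 140.9 mEq/L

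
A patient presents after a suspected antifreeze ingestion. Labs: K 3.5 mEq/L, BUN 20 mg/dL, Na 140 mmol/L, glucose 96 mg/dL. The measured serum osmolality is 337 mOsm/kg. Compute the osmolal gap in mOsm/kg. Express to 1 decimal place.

Calculated osmolality = 2·Na + glucose/18 + BUN/2.8
= 2·140 + 96/18 + 20/2.8
= 280 + 5.33 + 7.14
= 292.47 mOsm/kg ≈ 292.5 mOsm/kg
Osmolar gap = measured − calculated = 337 − 292.5 = 44.5 mOsm/kg

44.5 mOsm/kg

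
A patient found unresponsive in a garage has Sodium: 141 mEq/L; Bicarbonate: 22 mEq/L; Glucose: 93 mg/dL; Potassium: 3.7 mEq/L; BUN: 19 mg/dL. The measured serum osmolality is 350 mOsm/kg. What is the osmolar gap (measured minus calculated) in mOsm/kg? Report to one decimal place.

Calculated osmolality = 2·Na + glucose/18 + BUN/2.8
= 2·141 + 93/18 + 19/2.8
= 282 + 5.17 + 6.79
= 293.96 mOsm/kg ≈ 294.0 mOsm/kg
Osmolar gap = measured − calculated = 350 − 294.0 = 56.0 mOsm/kg

56.0 mOsm/kg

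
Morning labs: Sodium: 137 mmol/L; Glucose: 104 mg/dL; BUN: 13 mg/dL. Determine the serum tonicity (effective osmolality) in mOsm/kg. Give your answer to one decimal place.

Effective osmolality excludes urea (freely permeant across cell membranes):
2·Na + glucose/18
= 2·137 + 104/18
= 274 + 5.78
= 279.78 mOsm/kg

279.8 mOsm/kg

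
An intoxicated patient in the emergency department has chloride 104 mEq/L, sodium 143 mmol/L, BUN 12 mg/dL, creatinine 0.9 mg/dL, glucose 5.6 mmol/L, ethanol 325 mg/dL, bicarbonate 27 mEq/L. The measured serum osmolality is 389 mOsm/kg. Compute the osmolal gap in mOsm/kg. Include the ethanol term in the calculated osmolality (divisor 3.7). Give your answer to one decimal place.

Calculated osmolality = 2·Na + glucose + BUN/2.8 + ethanol/3.7
= 2·143 + 5.6 + 12/2.8 + 325/3.7
= 286 + 5.60 + 4.29 + 87.84
= 383.73 mOsm/kg ≈ 383.7 mOsm/kg
Osmolar gap = measured − calculated = 389 − 383.7 = 5.3 mOsm/kg

5.3 mOsm/kg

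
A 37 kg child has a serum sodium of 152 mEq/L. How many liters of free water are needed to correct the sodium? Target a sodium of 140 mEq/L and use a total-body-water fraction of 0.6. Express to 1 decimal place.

TBW = 0.6 · 37 = 22.2 L
Free water deficit = TBW · (Na/140 − 1)
= 22.2 · (152/140 − 1)
= 22.2 · 0.0857
= 1.9 L

1.9 L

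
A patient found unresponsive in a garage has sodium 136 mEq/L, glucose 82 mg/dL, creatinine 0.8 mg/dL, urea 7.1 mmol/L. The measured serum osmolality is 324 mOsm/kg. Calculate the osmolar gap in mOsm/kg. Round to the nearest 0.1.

40.3 mOsm/kg

Calculated osmolality = 2·Na + glucose/18 + urea
= 2·136 + 82/18 + 7.1
= 272 + 4.56 + 7.10
= 283.66 mOsm/kg ≈ 283.7 mOsm/kg
Osmolar gap = measured − calculated = 324 − 283.7 = 40.3 mOsm/kg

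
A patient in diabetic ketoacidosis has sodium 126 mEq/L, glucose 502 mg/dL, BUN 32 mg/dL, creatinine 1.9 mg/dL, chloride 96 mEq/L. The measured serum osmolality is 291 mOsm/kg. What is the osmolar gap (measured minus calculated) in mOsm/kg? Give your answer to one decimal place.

Calculated osmolality = 2·Na + glucose/18 + BUN/2.8
= 2·126 + 502/18 + 32/2.8
= 252 + 27.89 + 11.43
= 291.32 mOsm/kg ≈ 291.3 mOsm/kg
Osmolar gap = measured − calculated = 291 − 291.3 = -0.3 mOsm/kg

-0.3 mOsm/kg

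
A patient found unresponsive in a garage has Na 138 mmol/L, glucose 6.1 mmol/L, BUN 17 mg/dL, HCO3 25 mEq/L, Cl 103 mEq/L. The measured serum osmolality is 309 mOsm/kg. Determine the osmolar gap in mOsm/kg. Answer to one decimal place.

Calculated osmolality = 2·Na + glucose + BUN/2.8
= 2·138 + 6.1 + 17/2.8
= 276 + 6.10 + 6.07
= 288.17 mOsm/kg ≈ 288.2 mOsm/kg
Osmolar gap = measured − calculated = 309 − 288.2 = 20.8 mOsm/kg

20.8 mOsm/kg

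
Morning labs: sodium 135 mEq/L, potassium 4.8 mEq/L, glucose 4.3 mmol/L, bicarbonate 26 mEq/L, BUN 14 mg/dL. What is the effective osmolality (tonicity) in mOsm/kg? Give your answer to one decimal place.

274.3 mOsm/kg

Effective osmolality excludes urea (freely permeant across cell membranes):
2·Na + glucose
= 2·135 + 4.3
= 270 + 4.3
= 274.3 mOsm/kg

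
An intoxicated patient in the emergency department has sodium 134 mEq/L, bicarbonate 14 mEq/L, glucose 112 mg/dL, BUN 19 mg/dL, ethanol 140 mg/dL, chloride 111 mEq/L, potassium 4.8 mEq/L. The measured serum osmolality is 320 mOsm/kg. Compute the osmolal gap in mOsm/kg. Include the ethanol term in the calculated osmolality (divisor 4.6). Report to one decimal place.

Calculated osmolality = 2·Na + glucose/18 + BUN/2.8 + ethanol/4.6
= 2·134 + 112/18 + 19/2.8 + 140/4.6
= 268 + 6.22 + 6.79 + 30.43
= 311.44 mOsm/kg ≈ 311.4 mOsm/kg
Osmolar gap = measured − calculated = 320 − 311.4 = 8.6 mOsm/kg

8.6 mOsm/kg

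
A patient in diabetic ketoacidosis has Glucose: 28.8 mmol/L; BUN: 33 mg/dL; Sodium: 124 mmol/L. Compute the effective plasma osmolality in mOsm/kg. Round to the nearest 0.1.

276.8 mOsm/kg

Effective osmolality excludes urea (freely permeant across cell membranes):
2·Na + glucose
= 2·124 + 28.8
= 248 + 28.8
= 276.8 mOsm/kg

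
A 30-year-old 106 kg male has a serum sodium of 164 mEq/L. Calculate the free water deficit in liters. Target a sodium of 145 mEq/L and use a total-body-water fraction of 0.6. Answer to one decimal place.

8.3 L

TBW = 0.6 · 106 = 63.6 L
Free water deficit = TBW · (Na/145 − 1)
= 63.6 · (164/145 − 1)
= 63.6 · 0.131
= 8.33 L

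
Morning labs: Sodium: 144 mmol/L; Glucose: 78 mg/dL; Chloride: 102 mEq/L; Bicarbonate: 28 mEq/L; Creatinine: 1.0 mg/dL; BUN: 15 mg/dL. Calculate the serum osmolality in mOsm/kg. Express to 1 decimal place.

297.7 mOsm/kg

Calculated osmolality = 2·Na + glucose/18 + BUN/2.8
= 2·144 + 78/18 + 15/2.8
= 288 + 4.33 + 5.36
= 297.69 mOsm/kg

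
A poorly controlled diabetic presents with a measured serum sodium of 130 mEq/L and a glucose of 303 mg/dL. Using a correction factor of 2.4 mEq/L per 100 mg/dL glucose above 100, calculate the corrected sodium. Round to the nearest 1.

Corrected Na = measured Na + 2.4 · (glucose − 100)/100
= 130 + 2.4 · (303 − 100)/100
= 130 + 4.9
= 134.9 mEq/L

135 mEq/L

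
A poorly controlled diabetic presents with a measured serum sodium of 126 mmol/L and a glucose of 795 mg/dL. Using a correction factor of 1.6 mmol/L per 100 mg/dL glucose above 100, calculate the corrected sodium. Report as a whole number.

137 mmol/L

Corrected Na = measured Na + 1.6 · (glucose − 100)/100
= 126 + 1.6 · (795 − 100)/100
= 126 + 11.1
= 137.1 mmol/L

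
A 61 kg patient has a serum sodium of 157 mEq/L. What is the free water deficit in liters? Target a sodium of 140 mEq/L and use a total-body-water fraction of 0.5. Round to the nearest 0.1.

TBW = 0.5 · 61 = 30.5 L
Free water deficit = TBW · (Na/140 − 1)
= 30.5 · (157/140 − 1)
= 30.5 · 0.1214
= 3.7 L

3.7 L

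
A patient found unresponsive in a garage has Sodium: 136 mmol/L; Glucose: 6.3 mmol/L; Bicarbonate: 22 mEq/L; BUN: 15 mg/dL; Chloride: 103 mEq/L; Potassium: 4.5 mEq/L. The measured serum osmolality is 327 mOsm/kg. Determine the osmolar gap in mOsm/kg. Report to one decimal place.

43.3 mOsm/kg

Calculated osmolality = 2·Na + glucose + BUN/2.8
= 2·136 + 6.3 + 15/2.8
= 272 + 6.30 + 5.36
= 283.66 mOsm/kg ≈ 283.7 mOsm/kg
Osmolar gap = measured − calculated = 327 − 283.7 = 43.3 mOsm/kg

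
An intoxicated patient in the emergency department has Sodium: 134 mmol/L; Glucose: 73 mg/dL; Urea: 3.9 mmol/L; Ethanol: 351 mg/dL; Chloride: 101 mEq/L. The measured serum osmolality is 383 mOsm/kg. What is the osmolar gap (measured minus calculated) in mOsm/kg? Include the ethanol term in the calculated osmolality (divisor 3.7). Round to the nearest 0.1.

12.2 mOsm/kg

Calculated osmolality = 2·Na + glucose/18 + urea + ethanol/3.7
= 2·134 + 73/18 + 3.9 + 351/3.7
= 268 + 4.06 + 3.90 + 94.86
= 370.82 mOsm/kg ≈ 370.8 mOsm/kg
Osmolar gap = measured − calculated = 383 − 370.8 = 12.2 mOsm/kg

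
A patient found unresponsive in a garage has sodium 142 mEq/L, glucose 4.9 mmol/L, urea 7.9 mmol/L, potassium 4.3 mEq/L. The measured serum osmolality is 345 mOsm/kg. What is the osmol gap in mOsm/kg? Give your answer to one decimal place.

Calculated osmolality = 2·Na + glucose + urea
= 2·142 + 4.9 + 7.9
= 284 + 4.90 + 7.90
= 296.8 mOsm/kg ≈ 296.8 mOsm/kg
Osmolar gap = measured − calculated = 345 − 296.8 = 48.2 mOsm/kg

48.2 mOsm/kg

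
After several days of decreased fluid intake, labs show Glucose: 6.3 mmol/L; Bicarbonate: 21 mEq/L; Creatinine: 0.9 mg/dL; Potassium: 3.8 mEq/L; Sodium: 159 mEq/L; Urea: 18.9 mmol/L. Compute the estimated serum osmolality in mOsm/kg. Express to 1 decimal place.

Calculated osmolality = 2·Na + glucose + urea
= 2·159 + 6.3 + 18.9
= 318 + 6.30 + 18.90
= 343.2 mOsm/kg

343.2 mOsm/kg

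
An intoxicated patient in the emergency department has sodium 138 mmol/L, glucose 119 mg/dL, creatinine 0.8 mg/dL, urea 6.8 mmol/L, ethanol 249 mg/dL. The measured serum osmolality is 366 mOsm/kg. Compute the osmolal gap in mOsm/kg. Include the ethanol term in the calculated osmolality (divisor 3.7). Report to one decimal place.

9.3 mOsm/kg

Calculated osmolality = 2·Na + glucose/18 + urea + ethanol/3.7
= 2·138 + 119/18 + 6.8 + 249/3.7
= 276 + 6.61 + 6.80 + 67.30
= 356.71 mOsm/kg ≈ 356.7 mOsm/kg
Osmolar gap = measured − calculated = 366 − 356.7 = 9.3 mOsm/kg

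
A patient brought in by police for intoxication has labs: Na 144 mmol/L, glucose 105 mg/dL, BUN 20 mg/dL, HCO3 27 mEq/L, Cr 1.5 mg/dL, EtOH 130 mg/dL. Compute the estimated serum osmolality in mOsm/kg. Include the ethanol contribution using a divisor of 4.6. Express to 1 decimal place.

Calculated osmolality = 2·Na + glucose/18 + BUN/2.8 + ethanol/4.6
= 2·144 + 105/18 + 20/2.8 + 130/4.6
= 288 + 5.83 + 7.14 + 28.26
= 329.23 mOsm/kg

329.2 mOsm/kg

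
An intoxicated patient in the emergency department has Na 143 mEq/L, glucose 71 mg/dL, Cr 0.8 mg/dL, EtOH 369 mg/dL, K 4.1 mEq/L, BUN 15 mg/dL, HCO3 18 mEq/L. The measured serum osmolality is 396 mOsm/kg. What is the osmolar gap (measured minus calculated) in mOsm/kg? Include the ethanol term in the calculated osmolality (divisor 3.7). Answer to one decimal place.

1.0 mOsm/kg

Calculated osmolality = 2·Na + glucose/18 + BUN/2.8 + ethanol/3.7
= 2·143 + 71/18 + 15/2.8 + 369/3.7
= 286 + 3.94 + 5.36 + 99.73
= 395.03 mOsm/kg ≈ 395.0 mOsm/kg
Osmolar gap = measured − calculated = 396 − 395.0 = 1.0 mOsm/kg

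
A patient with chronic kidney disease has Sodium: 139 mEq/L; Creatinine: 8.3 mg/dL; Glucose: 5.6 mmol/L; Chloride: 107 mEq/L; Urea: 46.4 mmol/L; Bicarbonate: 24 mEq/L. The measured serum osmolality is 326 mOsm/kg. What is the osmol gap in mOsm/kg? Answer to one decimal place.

Calculated osmolality = 2·Na + glucose + urea
= 2·139 + 5.6 + 46.4
= 278 + 5.60 + 46.40
= 330 mOsm/kg ≈ 330.0 mOsm/kg
Osmolar gap = measured − calculated = 326 − 330.0 = -4.0 mOsm/kg

-4.0 mOsm/kg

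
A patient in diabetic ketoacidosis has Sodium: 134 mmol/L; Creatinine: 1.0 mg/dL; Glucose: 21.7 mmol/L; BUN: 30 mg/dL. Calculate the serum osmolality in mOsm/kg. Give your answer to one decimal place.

Calculated osmolality = 2·Na + glucose + BUN/2.8
= 2·134 + 21.7 + 30/2.8
= 268 + 21.70 + 10.71
= 300.41 mOsm/kg

300.4 mOsm/kg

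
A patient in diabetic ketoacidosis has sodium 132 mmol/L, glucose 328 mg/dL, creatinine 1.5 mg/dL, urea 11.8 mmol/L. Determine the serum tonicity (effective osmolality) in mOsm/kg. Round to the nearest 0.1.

282.2 mOsm/kg

Effective osmolality excludes urea (freely permeant across cell membranes):
2·Na + glucose/18
= 2·132 + 328/18
= 264 + 18.22
= 282.22 mOsm/kg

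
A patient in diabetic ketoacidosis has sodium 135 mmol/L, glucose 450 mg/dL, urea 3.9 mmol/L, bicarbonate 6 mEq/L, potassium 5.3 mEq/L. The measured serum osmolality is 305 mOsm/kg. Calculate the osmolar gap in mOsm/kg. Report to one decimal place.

6.1 mOsm/kg

Calculated osmolality = 2·Na + glucose/18 + urea
= 2·135 + 450/18 + 3.9
= 270 + 25 + 3.90
= 298.9 mOsm/kg ≈ 298.9 mOsm/kg
Osmolar gap = measured − calculated = 305 − 298.9 = 6.1 mOsm/kg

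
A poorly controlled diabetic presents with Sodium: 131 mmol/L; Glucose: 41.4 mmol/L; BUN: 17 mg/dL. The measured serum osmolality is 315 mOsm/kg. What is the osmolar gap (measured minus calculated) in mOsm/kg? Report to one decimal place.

5.5 mOsm/kg

Calculated osmolality = 2·Na + glucose + BUN/2.8
= 2·131 + 41.4 + 17/2.8
= 262 + 41.40 + 6.07
= 309.47 mOsm/kg ≈ 309.5 mOsm/kg
Osmolar gap = measured − calculated = 315 − 309.5 = 5.5 mOsm/kg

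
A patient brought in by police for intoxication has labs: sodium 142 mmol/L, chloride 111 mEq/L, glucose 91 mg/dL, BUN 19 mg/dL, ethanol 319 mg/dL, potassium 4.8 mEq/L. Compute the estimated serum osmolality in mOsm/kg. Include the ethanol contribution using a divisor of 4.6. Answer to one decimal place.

Calculated osmolality = 2·Na + glucose/18 + BUN/2.8 + ethanol/4.6
= 2·142 + 91/18 + 19/2.8 + 319/4.6
= 284 + 5.06 + 6.79 + 69.35
= 365.2 mOsm/kg

365.2 mOsm/kg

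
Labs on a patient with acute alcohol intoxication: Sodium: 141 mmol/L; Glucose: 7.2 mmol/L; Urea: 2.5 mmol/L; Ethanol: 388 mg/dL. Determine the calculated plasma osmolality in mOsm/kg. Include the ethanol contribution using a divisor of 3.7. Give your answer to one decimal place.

396.6 mOsm/kg

Calculated osmolality = 2·Na + glucose + urea + ethanol/3.7
= 2·141 + 7.2 + 2.5 + 388/3.7
= 282 + 7.20 + 2.50 + 104.86
= 396.56 mOsm/kg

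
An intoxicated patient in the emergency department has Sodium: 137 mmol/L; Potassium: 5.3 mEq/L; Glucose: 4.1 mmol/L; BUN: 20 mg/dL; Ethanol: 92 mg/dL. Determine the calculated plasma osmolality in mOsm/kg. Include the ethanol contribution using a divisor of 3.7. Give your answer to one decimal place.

Calculated osmolality = 2·Na + glucose + BUN/2.8 + ethanol/3.7
= 2·137 + 4.1 + 20/2.8 + 92/3.7
= 274 + 4.10 + 7.14 + 24.86
= 310.1 mOsm/kg

310.1 mOsm/kg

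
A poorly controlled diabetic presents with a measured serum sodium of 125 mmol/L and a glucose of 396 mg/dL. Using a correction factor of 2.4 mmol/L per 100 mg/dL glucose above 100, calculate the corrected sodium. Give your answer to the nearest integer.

Corrected Na = measured Na + 2.4 · (glucose − 100)/100
= 125 + 2.4 · (396 − 100)/100
= 125 + 7.1
= 132.1 mmol/L

132 mmol/L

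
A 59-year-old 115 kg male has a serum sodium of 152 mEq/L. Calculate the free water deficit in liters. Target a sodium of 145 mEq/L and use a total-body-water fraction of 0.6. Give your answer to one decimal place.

3.3 L

TBW = 0.6 · 115 = 69 L
Free water deficit = TBW · (Na/145 − 1)
= 69 · (152/145 − 1)
= 69 · 0.0483
= 3.33 L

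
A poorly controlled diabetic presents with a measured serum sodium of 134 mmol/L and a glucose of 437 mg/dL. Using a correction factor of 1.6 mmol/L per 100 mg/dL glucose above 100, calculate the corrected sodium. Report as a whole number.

139 mmol/L

Corrected Na = measured Na + 1.6 · (glucose − 100)/100
= 134 + 1.6 · (437 − 100)/100
= 134 + 5.4
= 139.4 mmol/L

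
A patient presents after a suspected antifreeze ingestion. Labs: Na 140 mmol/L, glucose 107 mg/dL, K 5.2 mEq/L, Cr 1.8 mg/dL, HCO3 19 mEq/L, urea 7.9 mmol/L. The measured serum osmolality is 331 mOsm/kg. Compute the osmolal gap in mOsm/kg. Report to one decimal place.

Calculated osmolality = 2·Na + glucose/18 + urea
= 2·140 + 107/18 + 7.9
= 280 + 5.94 + 7.90
= 293.84 mOsm/kg ≈ 293.8 mOsm/kg
Osmolar gap = measured − calculated = 331 − 293.8 = 37.2 mOsm/kg

37.2 mOsm/kg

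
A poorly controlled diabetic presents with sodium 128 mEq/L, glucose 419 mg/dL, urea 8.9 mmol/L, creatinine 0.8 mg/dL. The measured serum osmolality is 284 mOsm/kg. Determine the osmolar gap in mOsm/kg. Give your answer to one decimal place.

-4.2 mOsm/kg

Calculated osmolality = 2·Na + glucose/18 + urea
= 2·128 + 419/18 + 8.9
= 256 + 23.28 + 8.90
= 288.18 mOsm/kg ≈ 288.2 mOsm/kg
Osmolar gap = measured − calculated = 284 − 288.2 = -4.2 mOsm/kg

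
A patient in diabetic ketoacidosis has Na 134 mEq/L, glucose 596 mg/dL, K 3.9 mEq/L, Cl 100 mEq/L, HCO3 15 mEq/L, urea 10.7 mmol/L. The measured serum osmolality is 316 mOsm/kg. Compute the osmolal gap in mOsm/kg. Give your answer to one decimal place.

4.2 mOsm/kg

Calculated osmolality = 2·Na + glucose/18 + urea
= 2·134 + 596/18 + 10.7
= 268 + 33.11 + 10.70
= 311.81 mOsm/kg ≈ 311.8 mOsm/kg
Osmolar gap = measured − calculated = 316 − 311.8 = 4.2 mOsm/kg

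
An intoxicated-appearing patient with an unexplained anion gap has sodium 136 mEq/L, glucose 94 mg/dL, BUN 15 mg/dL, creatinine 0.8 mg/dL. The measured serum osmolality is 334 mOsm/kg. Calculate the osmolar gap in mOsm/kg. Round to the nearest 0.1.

51.4 mOsm/kg

Calculated osmolality = 2·Na + glucose/18 + BUN/2.8
= 2·136 + 94/18 + 15/2.8
= 272 + 5.22 + 5.36
= 282.58 mOsm/kg ≈ 282.6 mOsm/kg
Osmolar gap = measured − calculated = 334 − 282.6 = 51.4 mOsm/kg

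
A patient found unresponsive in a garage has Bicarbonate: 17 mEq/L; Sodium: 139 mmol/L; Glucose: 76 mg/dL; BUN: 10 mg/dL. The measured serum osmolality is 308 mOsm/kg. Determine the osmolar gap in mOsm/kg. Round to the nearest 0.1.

Calculated osmolality = 2·Na + glucose/18 + BUN/2.8
= 2·139 + 76/18 + 10/2.8
= 278 + 4.22 + 3.57
= 285.79 mOsm/kg ≈ 285.8 mOsm/kg
Osmolar gap = measured − calculated = 308 − 285.8 = 22.2 mOsm/kg

22.2 mOsm/kg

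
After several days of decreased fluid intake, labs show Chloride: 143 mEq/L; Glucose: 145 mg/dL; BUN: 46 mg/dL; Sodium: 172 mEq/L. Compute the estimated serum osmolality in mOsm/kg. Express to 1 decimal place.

368.5 mOsm/kg

Calculated osmolality = 2·Na + glucose/18 + BUN/2.8
= 2·172 + 145/18 + 46/2.8
= 344 + 8.06 + 16.43
= 368.49 mOsm/kg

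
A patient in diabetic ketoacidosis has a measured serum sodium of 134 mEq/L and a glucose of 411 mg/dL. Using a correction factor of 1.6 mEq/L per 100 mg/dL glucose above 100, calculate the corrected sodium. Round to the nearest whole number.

139 mEq/L

Corrected Na = measured Na + 1.6 · (glucose − 100)/100
= 134 + 1.6 · (411 − 100)/100
= 134 + 5
= 139 mEq/L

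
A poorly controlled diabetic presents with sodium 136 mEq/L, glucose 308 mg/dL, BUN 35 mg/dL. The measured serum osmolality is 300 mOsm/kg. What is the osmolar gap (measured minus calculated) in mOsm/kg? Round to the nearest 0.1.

Calculated osmolality = 2·Na + glucose/18 + BUN/2.8
= 2·136 + 308/18 + 35/2.8
= 272 + 17.11 + 12.50
= 301.61 mOsm/kg ≈ 301.6 mOsm/kg
Osmolar gap = measured − calculated = 300 − 301.6 = -1.6 mOsm/kg

-1.6 mOsm/kg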